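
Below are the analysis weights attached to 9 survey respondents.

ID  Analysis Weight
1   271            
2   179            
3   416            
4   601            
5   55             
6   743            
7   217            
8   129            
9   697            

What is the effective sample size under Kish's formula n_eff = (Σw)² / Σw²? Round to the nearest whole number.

Σ wᵢ = 271 + 179 + 416 + 601 + 55 + 743 + 217 + 129 + 697 = 3308
Σ wᵢ² = 73441 + 32041 + 173056 + 361201 + 3025 + 552049 + 47089 + 16641 + 485809 = 1744352
n_eff = 3308² / 1744352 = 10942864 / 1744352 = 6.2733118

6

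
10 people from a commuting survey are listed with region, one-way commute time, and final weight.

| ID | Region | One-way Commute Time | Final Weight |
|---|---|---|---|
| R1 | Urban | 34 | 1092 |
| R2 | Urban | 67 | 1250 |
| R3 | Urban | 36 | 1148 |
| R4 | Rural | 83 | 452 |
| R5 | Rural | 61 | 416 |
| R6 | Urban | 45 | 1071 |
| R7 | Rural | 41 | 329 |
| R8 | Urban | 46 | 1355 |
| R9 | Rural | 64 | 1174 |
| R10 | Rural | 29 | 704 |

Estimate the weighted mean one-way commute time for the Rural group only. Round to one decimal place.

Rural rows: R4, R5, R7, R9, R10
Weighted sum = 171933
Sum of weights = 452 + 416 + 329 + 1174 + 704 = 3075
Weighted mean = 171933 / 3075 = 55.913171

55.9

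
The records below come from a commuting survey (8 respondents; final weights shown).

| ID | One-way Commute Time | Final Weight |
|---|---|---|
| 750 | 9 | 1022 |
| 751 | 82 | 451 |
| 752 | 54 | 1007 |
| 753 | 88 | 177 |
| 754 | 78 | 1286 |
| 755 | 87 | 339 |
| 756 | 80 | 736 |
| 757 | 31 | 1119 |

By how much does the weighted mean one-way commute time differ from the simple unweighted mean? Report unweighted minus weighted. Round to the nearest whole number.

Unweighted sum = 9 + 82 + 54 + 88 + 78 + 87 + 80 + 31 = 509
Unweighted mean = 509 / 8 = 63.625
Weighted sum = 9×1022 + 82×451 + 54×1007 + 88×177 + 78×1286 + 87×339 + 80×736 + 31×1119
  = 9198 + 36982 + 54378 + 15576 + 100308 + 29493 + 58880 + 34689 = 339504
Sum of weights = 6137
Weighted mean = 339504 / 6137 = 55.320841
Difference (unweighted minus weighted) = 8.3041592

8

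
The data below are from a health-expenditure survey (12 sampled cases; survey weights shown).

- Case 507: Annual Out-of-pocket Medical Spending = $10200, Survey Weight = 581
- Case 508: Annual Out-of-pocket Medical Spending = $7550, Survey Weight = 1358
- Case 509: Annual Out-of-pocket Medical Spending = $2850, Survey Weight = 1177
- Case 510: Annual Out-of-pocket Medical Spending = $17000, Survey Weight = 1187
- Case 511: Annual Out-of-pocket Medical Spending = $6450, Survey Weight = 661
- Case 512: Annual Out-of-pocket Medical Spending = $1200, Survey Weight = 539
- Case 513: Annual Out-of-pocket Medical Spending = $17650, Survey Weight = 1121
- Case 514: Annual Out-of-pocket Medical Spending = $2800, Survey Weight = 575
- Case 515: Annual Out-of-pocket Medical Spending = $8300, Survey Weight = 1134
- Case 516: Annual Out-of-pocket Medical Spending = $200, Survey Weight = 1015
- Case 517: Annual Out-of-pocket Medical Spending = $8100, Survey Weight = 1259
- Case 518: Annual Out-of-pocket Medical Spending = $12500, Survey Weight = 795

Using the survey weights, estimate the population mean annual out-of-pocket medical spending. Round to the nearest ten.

Weighted sum = 10200×581 + 7550×1358 + 2850×1177 + 17000×1187 + 6450×661 + 1200×539 + 17650×1121 + 2800×575 + 8300×1134 + 200×1015 + 8100×1259 + 12500×795
  = 5926200 + 10252900 + 3354450 + 20179000 + 4263450 + 646800 + 19785650 + 1610000 + 9412200 + 203000 + 10197900 + 9937500 = 95769050
Sum of weights = 581 + 1358 + 1177 + 1187 + 661 + 539 + 1121 + 575 + 1134 + 1015 + 1259 + 795 = 11402
Weighted mean = 95769050 / 11402 = 8399.3203

8400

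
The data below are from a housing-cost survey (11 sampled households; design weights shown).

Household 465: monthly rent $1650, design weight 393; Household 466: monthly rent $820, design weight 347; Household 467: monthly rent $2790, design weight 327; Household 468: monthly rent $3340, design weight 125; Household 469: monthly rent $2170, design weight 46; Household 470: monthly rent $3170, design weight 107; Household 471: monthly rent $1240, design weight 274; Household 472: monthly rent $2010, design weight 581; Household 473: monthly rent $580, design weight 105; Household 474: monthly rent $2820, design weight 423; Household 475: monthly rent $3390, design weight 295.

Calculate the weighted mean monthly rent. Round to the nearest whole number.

2138

Weighted sum = 1650×393 + 820×347 + 2790×327 + 3340×125 + 2170×46 + 3170×107 + 1240×274 + 2010×581 + 580×105 + 2820×423 + 3390×295
  = 6463210
Sum of weights = 393 + 347 + 327 + 125 + 46 + 107 + 274 + 581 + 105 + 423 + 295 = 3023
Weighted mean = 6463210 / 3023 = 2138.0119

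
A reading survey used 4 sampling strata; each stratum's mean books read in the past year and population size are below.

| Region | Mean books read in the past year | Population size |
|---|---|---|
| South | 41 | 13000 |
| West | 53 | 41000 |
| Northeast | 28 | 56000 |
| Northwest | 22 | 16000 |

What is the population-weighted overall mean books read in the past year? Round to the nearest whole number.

37

Σ Nₕ·x̄ₕ = 41×13000 + 53×41000 + 28×56000 + 22×16000
  = 4626000
Σ Nₕ = 13000 + 41000 + 56000 + 16000 = 126000
Overall mean = 4626000 / 126000 = 36.714286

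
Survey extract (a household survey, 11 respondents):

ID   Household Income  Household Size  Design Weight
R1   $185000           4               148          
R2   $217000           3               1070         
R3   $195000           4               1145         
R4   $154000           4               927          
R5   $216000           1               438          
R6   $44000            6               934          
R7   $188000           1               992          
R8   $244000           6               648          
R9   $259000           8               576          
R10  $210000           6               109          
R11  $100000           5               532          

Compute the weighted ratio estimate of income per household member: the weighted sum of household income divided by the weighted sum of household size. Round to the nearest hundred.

Σ wᵢ·y = 185000×148 + 217000×1070 + 195000×1145 + 154000×927 + 216000×438 + 44000×934 + 188000×992 + 244000×648 + 259000×576 + 210000×109 + 100000×532
  = 1331189000
Σ wᵢ·x = 4×148 + 3×1070 + 4×1145 + 4×927 + 1×438 + 6×934 + 1×992 + 6×648 + 8×576 + 6×109 + 5×532
  = 30934
Ratio = 1331189000 / 30934 = 43033.2

43000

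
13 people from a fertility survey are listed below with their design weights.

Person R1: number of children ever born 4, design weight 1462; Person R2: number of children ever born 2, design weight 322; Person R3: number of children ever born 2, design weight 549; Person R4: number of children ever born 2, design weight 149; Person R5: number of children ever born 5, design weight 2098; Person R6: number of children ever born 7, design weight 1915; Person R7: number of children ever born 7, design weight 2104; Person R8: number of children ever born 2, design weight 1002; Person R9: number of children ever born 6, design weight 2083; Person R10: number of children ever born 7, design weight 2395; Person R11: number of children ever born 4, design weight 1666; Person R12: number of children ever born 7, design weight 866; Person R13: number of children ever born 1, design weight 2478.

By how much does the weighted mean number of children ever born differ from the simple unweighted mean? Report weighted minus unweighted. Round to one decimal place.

Unweighted sum = 56
Unweighted mean = 56 / 13 = 4.3076923
Weighted sum = 92982
Sum of weights = 19089
Weighted mean = 92982 / 19089 = 4.8709728
Difference (weighted minus unweighted) = 0.5632805

0.6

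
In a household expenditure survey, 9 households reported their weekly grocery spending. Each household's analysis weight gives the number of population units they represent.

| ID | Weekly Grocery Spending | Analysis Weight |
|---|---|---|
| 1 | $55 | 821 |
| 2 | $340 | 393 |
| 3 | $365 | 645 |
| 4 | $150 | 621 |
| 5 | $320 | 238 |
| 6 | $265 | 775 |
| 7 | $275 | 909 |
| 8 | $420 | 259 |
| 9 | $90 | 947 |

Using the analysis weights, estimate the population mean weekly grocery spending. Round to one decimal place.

Weighted sum = 55×821 + 340×393 + 365×645 + 150×621 + 320×238 + 265×775 + 275×909 + 420×259 + 90×947
  = 1232870
Sum of weights = 821 + 393 + 645 + 621 + 238 + 775 + 909 + 259 + 947 = 5608
Weighted mean = 1232870 / 5608 = 219.8413

219.8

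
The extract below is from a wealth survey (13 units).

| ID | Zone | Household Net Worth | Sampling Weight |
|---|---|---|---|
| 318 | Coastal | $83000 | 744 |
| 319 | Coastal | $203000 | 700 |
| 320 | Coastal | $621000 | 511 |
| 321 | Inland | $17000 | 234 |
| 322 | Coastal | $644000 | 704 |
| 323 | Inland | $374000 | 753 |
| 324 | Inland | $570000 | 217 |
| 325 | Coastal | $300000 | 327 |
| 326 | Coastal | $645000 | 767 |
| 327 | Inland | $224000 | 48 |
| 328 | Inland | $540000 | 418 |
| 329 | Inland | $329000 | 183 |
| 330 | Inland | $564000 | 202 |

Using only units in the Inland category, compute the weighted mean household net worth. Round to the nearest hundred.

399000

Inland rows: 321, 323, 324, 327, 328, 329, 330
Weighted sum = 17000×234 + 374000×753 + 570000×217 + 224000×48 + 540000×418 + 329000×183 + 564000×202
  = 3978000 + 281622000 + 123690000 + 10752000 + 225720000 + 60207000 + 113928000 = 819897000
Sum of weights = 2055
Weighted mean = 819897000 / 2055 = 398976.64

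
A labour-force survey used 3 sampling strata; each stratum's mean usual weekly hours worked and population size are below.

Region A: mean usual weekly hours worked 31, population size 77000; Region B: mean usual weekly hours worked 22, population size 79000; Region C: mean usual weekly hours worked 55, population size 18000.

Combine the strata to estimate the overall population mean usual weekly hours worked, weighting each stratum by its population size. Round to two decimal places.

Σ Nₕ·x̄ₕ = 31×77000 + 22×79000 + 55×18000
  = 2387000 + 1738000 + 990000 = 5115000
Σ Nₕ = 77000 + 79000 + 18000 = 174000
Overall mean = 5115000 / 174000 = 29.396552

29.40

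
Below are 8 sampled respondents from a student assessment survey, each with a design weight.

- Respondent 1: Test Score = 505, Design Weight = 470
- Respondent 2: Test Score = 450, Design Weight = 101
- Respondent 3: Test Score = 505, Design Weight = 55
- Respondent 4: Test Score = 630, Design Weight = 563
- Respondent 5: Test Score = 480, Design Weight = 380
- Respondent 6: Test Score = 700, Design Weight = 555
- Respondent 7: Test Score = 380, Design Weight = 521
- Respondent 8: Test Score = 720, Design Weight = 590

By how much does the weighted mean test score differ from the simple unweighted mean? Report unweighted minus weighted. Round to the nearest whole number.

Unweighted sum = 505 + 450 + 505 + 630 + 480 + 700 + 380 + 720 = 4370
Unweighted mean = 4370 / 8 = 546.25
Weighted sum = 1858945
Sum of weights = 3235
Weighted mean = 1858945 / 3235 = 574.63524
Difference (unweighted minus weighted) = -28.38524

-28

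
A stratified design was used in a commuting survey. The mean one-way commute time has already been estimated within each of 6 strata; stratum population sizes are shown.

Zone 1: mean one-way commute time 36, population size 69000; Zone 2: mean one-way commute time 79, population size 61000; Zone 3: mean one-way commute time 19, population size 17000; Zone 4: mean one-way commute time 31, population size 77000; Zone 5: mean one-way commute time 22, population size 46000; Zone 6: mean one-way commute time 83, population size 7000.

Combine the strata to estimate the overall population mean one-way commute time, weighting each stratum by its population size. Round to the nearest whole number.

42

Σ Nₕ·x̄ₕ = 36×69000 + 79×61000 + 19×17000 + 31×77000 + 22×46000 + 83×7000
  = 2484000 + 4819000 + 323000 + 2387000 + 1012000 + 581000 = 11606000
Σ Nₕ = 69000 + 61000 + 17000 + 77000 + 46000 + 7000 = 277000
Overall mean = 11606000 / 277000 = 41.898917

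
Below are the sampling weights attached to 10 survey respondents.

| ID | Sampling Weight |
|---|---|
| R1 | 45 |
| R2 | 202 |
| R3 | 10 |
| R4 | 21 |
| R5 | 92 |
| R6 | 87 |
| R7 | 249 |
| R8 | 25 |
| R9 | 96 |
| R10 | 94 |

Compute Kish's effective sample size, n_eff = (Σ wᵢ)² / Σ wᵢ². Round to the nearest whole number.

Σ wᵢ = 921
Σ wᵢ² = 2025 + 40804 + 100 + 441 + 8464 + 7569 + 62001 + 625 + 9216 + 8836 = 140081
n_eff = 921² / 140081 = 848241 / 140081 = 6.0553608

6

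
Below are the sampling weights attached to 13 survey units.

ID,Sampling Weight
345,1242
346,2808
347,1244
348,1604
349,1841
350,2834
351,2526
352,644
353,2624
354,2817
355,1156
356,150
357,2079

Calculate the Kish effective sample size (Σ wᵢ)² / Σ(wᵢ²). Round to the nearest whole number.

11

Σ wᵢ = 23569
Σ wᵢ² = 52265971
n_eff = 23569² / 52265971 = 555497761 / 52265971 = 10.628287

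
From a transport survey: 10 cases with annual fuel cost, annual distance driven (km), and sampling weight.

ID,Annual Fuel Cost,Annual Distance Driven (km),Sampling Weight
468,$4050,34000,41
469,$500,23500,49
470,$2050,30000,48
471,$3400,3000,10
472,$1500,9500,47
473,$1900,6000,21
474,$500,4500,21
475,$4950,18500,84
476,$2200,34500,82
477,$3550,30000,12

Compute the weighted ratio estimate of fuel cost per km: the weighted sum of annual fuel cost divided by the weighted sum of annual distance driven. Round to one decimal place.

Σ wᵢ·y = 4050×41 + 500×49 + 2050×48 + 3400×10 + 1500×47 + 1900×21 + 500×21 + 4950×84 + 2200×82 + 3550×12
  = 166050 + 24500 + 98400 + 34000 + 70500 + 39900 + 10500 + 415800 + 180400 + 42600 = 1082650
Σ wᵢ·x = 9425500
Ratio = 1082650 / 9425500 = 0.11486393

0.1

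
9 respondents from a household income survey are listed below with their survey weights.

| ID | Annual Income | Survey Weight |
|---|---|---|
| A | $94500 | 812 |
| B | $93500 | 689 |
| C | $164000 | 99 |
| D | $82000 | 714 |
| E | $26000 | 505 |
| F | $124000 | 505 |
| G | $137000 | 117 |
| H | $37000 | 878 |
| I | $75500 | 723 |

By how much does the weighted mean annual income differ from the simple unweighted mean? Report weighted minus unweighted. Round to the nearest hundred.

Unweighted sum = 94500 + 93500 + 164000 + 82000 + 26000 + 124000 + 137000 + 37000 + 75500 = 833500
Unweighted mean = 833500 / 9 = 92611.111
Weighted sum = 94500×812 + 93500×689 + 164000×99 + 82000×714 + 26000×505 + 124000×505 + 137000×117 + 37000×878 + 75500×723
  = 76734000 + 64421500 + 16236000 + 58548000 + 13130000 + 62620000 + 16029000 + 32486000 + 54586500 = 394791000
Sum of weights = 812 + 689 + 99 + 714 + 505 + 505 + 117 + 878 + 723 = 5042
Weighted mean = 394791000 / 5042 = 78300.476
Difference (weighted minus unweighted) = -14310.635

-14300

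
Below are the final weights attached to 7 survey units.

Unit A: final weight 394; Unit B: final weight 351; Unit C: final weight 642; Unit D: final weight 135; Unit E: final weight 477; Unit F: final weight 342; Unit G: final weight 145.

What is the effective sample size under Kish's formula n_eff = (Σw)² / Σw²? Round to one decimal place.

Σ wᵢ = 394 + 351 + 642 + 135 + 477 + 342 + 145 = 2486
Σ wᵢ² = 155236 + 123201 + 412164 + 18225 + 227529 + 116964 + 21025 = 1074344
n_eff = 2486² / 1074344 = 6180196 / 1074344 = 5.7525299

5.8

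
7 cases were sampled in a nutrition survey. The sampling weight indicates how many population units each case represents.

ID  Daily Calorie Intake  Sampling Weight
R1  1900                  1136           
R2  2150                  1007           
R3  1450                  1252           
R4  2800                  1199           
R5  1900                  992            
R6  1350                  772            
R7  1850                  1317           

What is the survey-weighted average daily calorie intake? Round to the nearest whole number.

1936

Weighted sum = 1900×1136 + 2150×1007 + 1450×1252 + 2800×1199 + 1900×992 + 1350×772 + 1850×1317
  = 2158400 + 2165050 + 1815400 + 3357200 + 1884800 + 1042200 + 2436450 = 14859500
Sum of weights = 7675
Weighted mean = 14859500 / 7675 = 1936.0912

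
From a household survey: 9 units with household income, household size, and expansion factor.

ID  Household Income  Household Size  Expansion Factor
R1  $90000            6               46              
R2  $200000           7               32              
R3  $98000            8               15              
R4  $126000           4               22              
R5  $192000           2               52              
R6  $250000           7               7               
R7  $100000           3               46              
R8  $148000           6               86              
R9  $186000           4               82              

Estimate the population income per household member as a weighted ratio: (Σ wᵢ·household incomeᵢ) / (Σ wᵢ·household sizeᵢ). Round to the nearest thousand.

Σ wᵢ·y = 59096000
Σ wᵢ·x = 1843
Ratio = 59096000 / 1843 = 32065.111

32000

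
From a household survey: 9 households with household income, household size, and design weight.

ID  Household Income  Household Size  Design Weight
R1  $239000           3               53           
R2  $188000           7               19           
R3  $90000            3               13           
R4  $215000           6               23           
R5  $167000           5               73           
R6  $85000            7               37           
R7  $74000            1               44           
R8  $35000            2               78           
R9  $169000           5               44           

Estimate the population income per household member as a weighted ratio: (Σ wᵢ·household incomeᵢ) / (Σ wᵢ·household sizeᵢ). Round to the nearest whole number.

33782

Σ wᵢ·y = 51112000
Σ wᵢ·x = 3×53 + 7×19 + 3×13 + 6×23 + 5×73 + 7×37 + 1×44 + 2×78 + 5×44
  = 159 + 133 + 39 + 138 + 365 + 259 + 44 + 156 + 220 = 1513
Ratio = 51112000 / 1513 = 33781.89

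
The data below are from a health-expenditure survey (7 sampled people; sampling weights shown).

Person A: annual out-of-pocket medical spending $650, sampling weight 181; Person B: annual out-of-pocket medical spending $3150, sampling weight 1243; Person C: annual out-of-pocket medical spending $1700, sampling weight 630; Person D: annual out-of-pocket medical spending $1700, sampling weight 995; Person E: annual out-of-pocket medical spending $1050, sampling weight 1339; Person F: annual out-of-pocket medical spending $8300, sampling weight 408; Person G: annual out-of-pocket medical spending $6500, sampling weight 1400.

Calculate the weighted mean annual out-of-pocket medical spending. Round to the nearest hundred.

Weighted sum = 650×181 + 3150×1243 + 1700×630 + 1700×995 + 1050×1339 + 8300×408 + 6500×1400
  = 117650 + 3915450 + 1071000 + 1691500 + 1405950 + 3386400 + 9100000 = 20687950
Sum of weights = 181 + 1243 + 630 + 995 + 1339 + 408 + 1400 = 6196
Weighted mean = 20687950 / 6196 = 3338.9203

3300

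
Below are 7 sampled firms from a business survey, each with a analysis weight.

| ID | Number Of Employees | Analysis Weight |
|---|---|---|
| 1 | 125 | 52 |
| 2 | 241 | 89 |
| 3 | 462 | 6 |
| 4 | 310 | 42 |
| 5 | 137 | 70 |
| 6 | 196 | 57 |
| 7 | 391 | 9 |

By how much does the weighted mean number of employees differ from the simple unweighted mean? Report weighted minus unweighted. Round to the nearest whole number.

-57

Unweighted sum = 125 + 241 + 462 + 310 + 137 + 196 + 391 = 1862
Unweighted mean = 1862 / 7 = 266
Weighted sum = 125×52 + 241×89 + 462×6 + 310×42 + 137×70 + 196×57 + 391×9
  = 68022
Sum of weights = 52 + 89 + 6 + 42 + 70 + 57 + 9 = 325
Weighted mean = 68022 / 325 = 209.29846
Difference (weighted minus unweighted) = -56.701538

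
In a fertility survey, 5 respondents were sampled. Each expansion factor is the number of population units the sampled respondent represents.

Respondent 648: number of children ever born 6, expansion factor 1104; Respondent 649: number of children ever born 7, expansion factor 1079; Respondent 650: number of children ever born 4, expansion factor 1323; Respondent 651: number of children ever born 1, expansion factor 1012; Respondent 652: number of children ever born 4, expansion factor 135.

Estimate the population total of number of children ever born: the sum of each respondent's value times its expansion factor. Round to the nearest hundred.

21000

Weighted total = 6×1104 + 7×1079 + 4×1323 + 1×1012 + 4×135
  = 6624 + 7553 + 5292 + 1012 + 540 = 21021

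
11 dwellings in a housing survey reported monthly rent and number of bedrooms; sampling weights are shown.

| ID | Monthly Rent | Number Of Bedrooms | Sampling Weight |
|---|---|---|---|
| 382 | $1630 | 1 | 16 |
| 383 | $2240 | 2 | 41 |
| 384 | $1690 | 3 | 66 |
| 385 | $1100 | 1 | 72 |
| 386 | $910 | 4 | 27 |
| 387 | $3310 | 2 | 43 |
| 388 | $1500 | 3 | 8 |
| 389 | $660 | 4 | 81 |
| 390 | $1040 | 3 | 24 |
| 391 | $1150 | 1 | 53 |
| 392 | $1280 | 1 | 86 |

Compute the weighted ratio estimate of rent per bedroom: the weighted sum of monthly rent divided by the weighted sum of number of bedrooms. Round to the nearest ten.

660

Σ wᵢ·y = 1630×16 + 2240×41 + 1690×66 + 1100×72 + 910×27 + 3310×43 + 1500×8 + 660×81 + 1040×24 + 1150×53 + 1280×86
  = 26080 + 91840 + 111540 + 79200 + 24570 + 142330 + 12000 + 53460 + 24960 + 60950 + 110080 = 737010
Σ wᵢ·x = 1×16 + 2×41 + 3×66 + 1×72 + 4×27 + 2×43 + 3×8 + 4×81 + 3×24 + 1×53 + 1×86
  = 1121
Ratio = 737010 / 1121 = 657.45763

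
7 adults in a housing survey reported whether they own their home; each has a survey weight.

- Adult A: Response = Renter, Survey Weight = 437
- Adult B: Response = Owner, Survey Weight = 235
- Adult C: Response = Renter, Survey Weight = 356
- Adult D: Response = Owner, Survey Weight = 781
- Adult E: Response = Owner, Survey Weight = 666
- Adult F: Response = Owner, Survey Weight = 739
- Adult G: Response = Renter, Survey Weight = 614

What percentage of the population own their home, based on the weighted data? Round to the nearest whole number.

Sum of weights for 'Owner' = 235 + 781 + 666 + 739 = 2421
Total weight = 437 + 235 + 356 + 781 + 666 + 739 + 614 = 3828
Weighted proportion = 2421 / 3828 = 0.63244514 → 63.244514%

63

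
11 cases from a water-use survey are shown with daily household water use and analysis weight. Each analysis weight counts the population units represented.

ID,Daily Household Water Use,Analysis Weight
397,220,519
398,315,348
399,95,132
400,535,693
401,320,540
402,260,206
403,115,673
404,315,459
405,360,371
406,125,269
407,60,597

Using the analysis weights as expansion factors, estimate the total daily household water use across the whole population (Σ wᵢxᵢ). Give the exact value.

Weighted total = 220×519 + 315×348 + 95×132 + 535×693 + 320×540 + 260×206 + 115×673 + 315×459 + 360×371 + 125×269 + 60×597
  = 114180 + 109620 + 12540 + 370755 + 172800 + 53560 + 77395 + 144585 + 133560 + 33625 + 35820 = 1258440

1258440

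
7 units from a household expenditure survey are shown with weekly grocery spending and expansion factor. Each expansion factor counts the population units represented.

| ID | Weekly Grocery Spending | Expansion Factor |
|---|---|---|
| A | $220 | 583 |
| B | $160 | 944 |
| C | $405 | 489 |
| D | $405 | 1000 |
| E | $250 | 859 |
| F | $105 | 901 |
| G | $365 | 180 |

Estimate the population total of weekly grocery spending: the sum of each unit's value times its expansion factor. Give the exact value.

1257400

Weighted total = 220×583 + 160×944 + 405×489 + 405×1000 + 250×859 + 105×901 + 365×180
  = 128260 + 151040 + 198045 + 405000 + 214750 + 94605 + 65700 = 1257400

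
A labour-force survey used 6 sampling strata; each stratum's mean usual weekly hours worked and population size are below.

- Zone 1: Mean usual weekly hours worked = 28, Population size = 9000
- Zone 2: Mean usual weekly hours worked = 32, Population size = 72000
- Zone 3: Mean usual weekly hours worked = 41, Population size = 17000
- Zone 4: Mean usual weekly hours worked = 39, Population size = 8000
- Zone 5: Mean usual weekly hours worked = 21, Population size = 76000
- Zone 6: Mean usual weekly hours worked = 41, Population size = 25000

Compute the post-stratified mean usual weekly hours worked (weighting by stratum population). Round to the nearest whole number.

30

Σ Nₕ·x̄ₕ = 6186000
Σ Nₕ = 207000
Overall mean = 6186000 / 207000 = 29.884058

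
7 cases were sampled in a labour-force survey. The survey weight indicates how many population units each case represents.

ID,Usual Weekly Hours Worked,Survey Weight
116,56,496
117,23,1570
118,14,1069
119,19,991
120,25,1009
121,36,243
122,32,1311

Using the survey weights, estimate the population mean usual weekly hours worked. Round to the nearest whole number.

Weighted sum = 56×496 + 23×1570 + 14×1069 + 19×991 + 25×1009 + 36×243 + 32×1311
  = 173606
Sum of weights = 496 + 1570 + 1069 + 991 + 1009 + 243 + 1311 = 6689
Weighted mean = 173606 / 6689 = 25.953954

26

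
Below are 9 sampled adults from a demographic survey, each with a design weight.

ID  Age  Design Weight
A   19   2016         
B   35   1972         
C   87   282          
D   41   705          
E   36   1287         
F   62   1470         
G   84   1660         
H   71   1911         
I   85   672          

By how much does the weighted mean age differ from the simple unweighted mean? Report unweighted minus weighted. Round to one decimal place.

Unweighted sum = 19 + 35 + 87 + 41 + 36 + 62 + 84 + 71 + 85 = 520
Unweighted mean = 520 / 9 = 57.777778
Weighted sum = 19×2016 + 35×1972 + 87×282 + 41×705 + 36×1287 + 62×1470 + 84×1660 + 71×1911 + 85×672
  = 38304 + 69020 + 24534 + 28905 + 46332 + 91140 + 139440 + 135681 + 57120 = 630476
Sum of weights = 2016 + 1972 + 282 + 705 + 1287 + 1470 + 1660 + 1911 + 672 = 11975
Weighted mean = 630476 / 11975 = 52.649353
Difference (unweighted minus weighted) = 5.128425

5.1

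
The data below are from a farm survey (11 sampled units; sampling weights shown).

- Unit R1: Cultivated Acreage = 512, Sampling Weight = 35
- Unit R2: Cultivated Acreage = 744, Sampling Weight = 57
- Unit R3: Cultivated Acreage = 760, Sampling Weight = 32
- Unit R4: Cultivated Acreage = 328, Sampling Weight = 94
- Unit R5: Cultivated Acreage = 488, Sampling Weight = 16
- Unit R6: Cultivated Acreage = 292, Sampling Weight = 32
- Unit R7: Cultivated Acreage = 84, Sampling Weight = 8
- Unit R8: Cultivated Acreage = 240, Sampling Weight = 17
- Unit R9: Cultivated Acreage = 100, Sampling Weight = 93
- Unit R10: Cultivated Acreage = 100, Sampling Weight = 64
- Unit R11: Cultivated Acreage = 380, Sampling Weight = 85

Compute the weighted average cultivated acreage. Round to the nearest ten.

Weighted sum = 185384
Sum of weights = 35 + 57 + 32 + 94 + 16 + 32 + 8 + 17 + 93 + 64 + 85 = 533
Weighted mean = 185384 / 533 = 347.81238

350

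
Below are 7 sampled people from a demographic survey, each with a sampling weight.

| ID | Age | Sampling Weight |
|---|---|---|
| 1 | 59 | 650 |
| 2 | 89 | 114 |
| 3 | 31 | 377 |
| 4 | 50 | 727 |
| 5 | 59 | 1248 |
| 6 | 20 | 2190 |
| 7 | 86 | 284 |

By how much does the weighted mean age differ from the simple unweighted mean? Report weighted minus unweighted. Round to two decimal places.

-13.64

Unweighted sum = 394
Unweighted mean = 394 / 7 = 56.285714
Weighted sum = 238389
Sum of weights = 5590
Weighted mean = 238389 / 5590 = 42.645617
Difference (weighted minus unweighted) = -13.640097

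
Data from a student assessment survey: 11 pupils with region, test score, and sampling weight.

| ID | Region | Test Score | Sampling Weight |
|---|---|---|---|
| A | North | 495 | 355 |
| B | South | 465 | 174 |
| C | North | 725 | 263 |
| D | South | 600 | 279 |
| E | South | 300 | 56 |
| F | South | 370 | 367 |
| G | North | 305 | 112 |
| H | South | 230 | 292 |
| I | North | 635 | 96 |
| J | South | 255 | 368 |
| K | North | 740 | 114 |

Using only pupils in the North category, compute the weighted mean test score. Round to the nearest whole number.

581

North rows: A, C, G, I, K
Weighted sum = 495×355 + 725×263 + 305×112 + 635×96 + 740×114
  = 545880
Sum of weights = 355 + 263 + 112 + 96 + 114 = 940
Weighted mean = 545880 / 940 = 580.7234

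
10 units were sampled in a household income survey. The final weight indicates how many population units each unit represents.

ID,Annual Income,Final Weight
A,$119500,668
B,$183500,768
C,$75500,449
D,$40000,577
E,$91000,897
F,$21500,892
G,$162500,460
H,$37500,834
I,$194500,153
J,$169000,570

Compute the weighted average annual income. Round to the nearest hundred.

97400

Weighted sum = 610652000
Sum of weights = 668 + 768 + 449 + 577 + 897 + 892 + 460 + 834 + 153 + 570 = 6268
Weighted mean = 610652000 / 6268 = 97423.74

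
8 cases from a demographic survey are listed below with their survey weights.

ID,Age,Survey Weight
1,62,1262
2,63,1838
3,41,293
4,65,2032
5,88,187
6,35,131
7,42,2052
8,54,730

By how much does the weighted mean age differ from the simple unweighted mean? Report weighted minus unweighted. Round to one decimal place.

Unweighted sum = 62 + 63 + 41 + 65 + 88 + 35 + 42 + 54 = 450
Unweighted mean = 450 / 8 = 56.25
Weighted sum = 62×1262 + 63×1838 + 41×293 + 65×2032 + 88×187 + 35×131 + 42×2052 + 54×730
  = 78244 + 115794 + 12013 + 132080 + 16456 + 4585 + 86184 + 39420 = 484776
Sum of weights = 1262 + 1838 + 293 + 2032 + 187 + 131 + 2052 + 730 = 8525
Weighted mean = 484776 / 8525 = 56.86522
Difference (weighted minus unweighted) = 0.61521994

0.6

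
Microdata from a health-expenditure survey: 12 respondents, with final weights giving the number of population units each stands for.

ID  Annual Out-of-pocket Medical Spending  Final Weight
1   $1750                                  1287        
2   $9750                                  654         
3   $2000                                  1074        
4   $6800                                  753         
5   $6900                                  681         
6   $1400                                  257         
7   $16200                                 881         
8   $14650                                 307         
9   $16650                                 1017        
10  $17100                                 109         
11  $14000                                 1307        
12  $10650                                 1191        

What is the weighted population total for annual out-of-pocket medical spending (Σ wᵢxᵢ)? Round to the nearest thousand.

Weighted total = 1750×1287 + 9750×654 + 2000×1074 + 6800×753 + 6900×681 + 1400×257 + 16200×881 + 14650×307 + 16650×1017 + 17100×109 + 14000×1307 + 10650×1191
  = 2252250 + 6376500 + 2148000 + 5120400 + 4698900 + 359800 + 14272200 + 4497550 + 16933050 + 1863900 + 18298000 + 12684150 = 89504700

89505000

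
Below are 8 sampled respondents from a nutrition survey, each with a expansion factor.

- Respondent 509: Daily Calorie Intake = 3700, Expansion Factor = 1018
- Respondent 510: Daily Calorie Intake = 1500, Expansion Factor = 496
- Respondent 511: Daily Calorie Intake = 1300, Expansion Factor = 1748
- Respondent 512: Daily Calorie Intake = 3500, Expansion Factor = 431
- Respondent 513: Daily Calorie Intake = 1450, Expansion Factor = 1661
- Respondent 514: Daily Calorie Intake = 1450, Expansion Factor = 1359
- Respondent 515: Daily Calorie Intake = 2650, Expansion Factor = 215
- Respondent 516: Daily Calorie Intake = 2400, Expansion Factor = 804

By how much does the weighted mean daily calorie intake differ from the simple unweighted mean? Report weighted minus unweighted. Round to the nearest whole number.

Unweighted sum = 3700 + 1500 + 1300 + 3500 + 1450 + 1450 + 2650 + 2400 = 17950
Unweighted mean = 17950 / 8 = 2243.75
Weighted sum = 3700×1018 + 1500×496 + 1300×1748 + 3500×431 + 1450×1661 + 1450×1359 + 2650×215 + 2400×804
  = 3766600 + 744000 + 2272400 + 1508500 + 2408450 + 1970550 + 569750 + 1929600 = 15169850
Sum of weights = 1018 + 496 + 1748 + 431 + 1661 + 1359 + 215 + 804 = 7732
Weighted mean = 15169850 / 7732 = 1961.9568
Difference (weighted minus unweighted) = -281.7932

-282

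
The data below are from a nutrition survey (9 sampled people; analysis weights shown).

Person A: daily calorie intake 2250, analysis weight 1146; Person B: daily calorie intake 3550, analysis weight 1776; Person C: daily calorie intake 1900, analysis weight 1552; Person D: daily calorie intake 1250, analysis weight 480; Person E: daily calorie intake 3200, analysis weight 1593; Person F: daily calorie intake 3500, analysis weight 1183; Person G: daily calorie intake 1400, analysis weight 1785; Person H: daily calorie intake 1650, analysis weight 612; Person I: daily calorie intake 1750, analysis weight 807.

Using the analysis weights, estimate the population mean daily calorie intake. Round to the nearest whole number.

Weighted sum = 2250×1146 + 3550×1776 + 1900×1552 + 1250×480 + 3200×1593 + 3500×1183 + 1400×1785 + 1650×612 + 1750×807
  = 26591250
Sum of weights = 1146 + 1776 + 1552 + 480 + 1593 + 1183 + 1785 + 612 + 807 = 10934
Weighted mean = 26591250 / 10934 = 2431.9782

2432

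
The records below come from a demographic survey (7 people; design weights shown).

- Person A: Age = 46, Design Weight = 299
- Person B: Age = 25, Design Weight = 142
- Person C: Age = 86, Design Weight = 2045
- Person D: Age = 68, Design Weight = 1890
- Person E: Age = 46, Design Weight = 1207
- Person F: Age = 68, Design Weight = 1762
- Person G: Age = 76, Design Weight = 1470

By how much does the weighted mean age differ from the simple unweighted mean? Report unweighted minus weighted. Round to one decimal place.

-9.8

Unweighted sum = 46 + 25 + 86 + 68 + 46 + 68 + 76 = 415
Unweighted mean = 415 / 7 = 59.285714
Weighted sum = 608752
Sum of weights = 8815
Weighted mean = 608752 / 8815 = 69.05865
Difference (unweighted minus weighted) = -9.7729357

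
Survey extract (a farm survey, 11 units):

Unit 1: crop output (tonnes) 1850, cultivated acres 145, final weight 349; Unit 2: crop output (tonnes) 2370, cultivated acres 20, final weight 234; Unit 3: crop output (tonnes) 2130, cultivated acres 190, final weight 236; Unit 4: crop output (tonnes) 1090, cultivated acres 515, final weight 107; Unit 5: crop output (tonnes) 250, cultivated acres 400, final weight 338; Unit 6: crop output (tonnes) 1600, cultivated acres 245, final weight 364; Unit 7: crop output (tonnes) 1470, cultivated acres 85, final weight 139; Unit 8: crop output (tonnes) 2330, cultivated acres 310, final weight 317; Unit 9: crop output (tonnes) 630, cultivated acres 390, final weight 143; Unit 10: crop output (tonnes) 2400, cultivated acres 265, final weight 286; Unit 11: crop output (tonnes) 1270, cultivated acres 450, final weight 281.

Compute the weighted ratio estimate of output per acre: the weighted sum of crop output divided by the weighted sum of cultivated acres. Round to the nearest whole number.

6

Σ wᵢ·y = 1850×349 + 2370×234 + 2130×236 + 1090×107 + 250×338 + 1600×364 + 1470×139 + 2330×317 + 630×143 + 2400×286 + 1270×281
  = 4562740
Σ wᵢ·x = 145×349 + 20×234 + 190×236 + 515×107 + 400×338 + 245×364 + 85×139 + 310×317 + 390×143 + 265×286 + 450×281
  = 747705
Ratio = 4562740 / 747705 = 6.1023265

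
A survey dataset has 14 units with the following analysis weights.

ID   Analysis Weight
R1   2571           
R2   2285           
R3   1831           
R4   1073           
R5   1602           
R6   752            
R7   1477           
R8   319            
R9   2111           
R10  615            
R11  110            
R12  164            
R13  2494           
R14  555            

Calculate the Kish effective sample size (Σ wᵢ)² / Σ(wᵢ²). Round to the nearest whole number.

Σ wᵢ = 17959
Σ wᵢ² = 33151957
n_eff = 17959² / 33151957 = 322525681 / 33151957 = 9.7287071

10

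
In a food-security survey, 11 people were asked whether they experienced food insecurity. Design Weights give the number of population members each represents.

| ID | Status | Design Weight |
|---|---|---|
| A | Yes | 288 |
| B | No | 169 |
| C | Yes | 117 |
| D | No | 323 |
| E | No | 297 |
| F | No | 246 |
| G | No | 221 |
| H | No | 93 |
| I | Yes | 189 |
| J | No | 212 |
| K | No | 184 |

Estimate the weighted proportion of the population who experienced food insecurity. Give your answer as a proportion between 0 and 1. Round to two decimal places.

Sum of weights for 'Yes' = 288 + 117 + 189 = 594
Total weight = 288 + 169 + 117 + 323 + 297 + 246 + 221 + 93 + 189 + 212 + 184 = 2339
Weighted proportion = 594 / 2339 = 0.25395468

0.25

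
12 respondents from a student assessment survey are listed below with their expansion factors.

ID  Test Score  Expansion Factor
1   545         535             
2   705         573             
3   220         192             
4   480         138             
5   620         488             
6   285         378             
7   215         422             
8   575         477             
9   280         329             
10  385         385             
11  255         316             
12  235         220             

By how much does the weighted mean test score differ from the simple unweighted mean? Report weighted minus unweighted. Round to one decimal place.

Unweighted sum = 545 + 705 + 220 + 480 + 620 + 285 + 215 + 575 + 280 + 385 + 255 + 235 = 4800
Unweighted mean = 4800 / 12 = 400
Weighted sum = 545×535 + 705×573 + 220×192 + 480×138 + 620×488 + 285×378 + 215×422 + 575×477 + 280×329 + 385×385 + 255×316 + 235×220
  = 1951940
Sum of weights = 535 + 573 + 192 + 138 + 488 + 378 + 422 + 477 + 329 + 385 + 316 + 220 = 4453
Weighted mean = 1951940 / 4453 = 438.34269
Difference (weighted minus unweighted) = 38.34269

38.3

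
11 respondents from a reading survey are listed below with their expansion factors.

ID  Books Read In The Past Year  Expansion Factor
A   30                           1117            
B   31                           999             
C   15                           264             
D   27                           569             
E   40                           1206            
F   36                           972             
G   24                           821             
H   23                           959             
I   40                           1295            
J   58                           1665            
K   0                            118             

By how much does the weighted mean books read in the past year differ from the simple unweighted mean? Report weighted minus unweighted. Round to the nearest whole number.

Unweighted sum = 324
Unweighted mean = 324 / 11 = 29.454545
Weighted sum = 30×1117 + 31×999 + 15×264 + 27×569 + 40×1206 + 36×972 + 24×821 + 23×959 + 40×1295 + 58×1665 + 0×118
  = 33510 + 30969 + 3960 + 15363 + 48240 + 34992 + 19704 + 22057 + 51800 + 96570 + 0 = 357165
Sum of weights = 1117 + 999 + 264 + 569 + 1206 + 972 + 821 + 959 + 1295 + 1665 + 118 = 9985
Weighted mean = 357165 / 9985 = 35.770155
Difference (weighted minus unweighted) = 6.3156098

6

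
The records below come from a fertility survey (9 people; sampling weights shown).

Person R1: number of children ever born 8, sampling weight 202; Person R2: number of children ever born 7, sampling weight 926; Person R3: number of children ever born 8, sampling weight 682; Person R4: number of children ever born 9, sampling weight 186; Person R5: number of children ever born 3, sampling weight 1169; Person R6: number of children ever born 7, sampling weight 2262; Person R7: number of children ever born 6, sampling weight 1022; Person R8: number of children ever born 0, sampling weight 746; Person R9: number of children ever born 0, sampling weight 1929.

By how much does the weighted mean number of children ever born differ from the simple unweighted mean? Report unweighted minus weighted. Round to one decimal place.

Unweighted sum = 8 + 7 + 8 + 9 + 3 + 7 + 6 + 0 + 0 = 48
Unweighted mean = 48 / 9 = 5.3333333
Weighted sum = 40701
Sum of weights = 202 + 926 + 682 + 186 + 1169 + 2262 + 1022 + 746 + 1929 = 9124
Weighted mean = 40701 / 9124 = 4.4608724
Difference (unweighted minus weighted) = 0.87246091

0.9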